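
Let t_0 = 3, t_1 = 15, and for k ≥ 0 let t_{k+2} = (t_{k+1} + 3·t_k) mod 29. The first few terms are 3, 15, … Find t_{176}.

t_0 = 3,  t_1 = 15,  t_2 = 24,  t_3 = 11,  t_4 = 25,  t_5 = 0,  t_6 = 17,  t_7 = 17,  t_8 = 10,  t_9 = 3,  t_{10} = 4,  t_{11} = 13,  t_{12} = 25,  t_{13} = 6,  t_{14} = 23,  t_{15} = 12,  t_{16} = 23,  t_{17} = 1,  t_{18} = 12,  t_{19} = 15,  t_{20} = 22,  t_{21} = 9,  t_{22} = 17,  t_{23} = 15,  t_{24} = 8,  t_{25} = 24,  t_{26} = 19,  t_{27} = 4,  t_{28} = 3,  t_{29} = 15.
The sequence repeats with period 28.
(176 - 0) mod 28 = 8, so t_{176} = t_8 = 10.

10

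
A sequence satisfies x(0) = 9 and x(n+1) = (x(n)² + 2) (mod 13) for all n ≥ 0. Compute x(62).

Computing terms: x(0) = 9, x(1) = 5, x(2) = 1, x(3) = 3, x(4) = 11, x(5) = 6, x(6) = 12, x(7) = 3.
Since x(7) = x(3) = 3, the sequence is eventually periodic: after a pre-period of length 3 it cycles with period 4.
For n ≥ 3, x(n) depends only on (n - 3) mod 4. (62 - 3) mod 4 = 3, so x(62) = x(6) = 12.

12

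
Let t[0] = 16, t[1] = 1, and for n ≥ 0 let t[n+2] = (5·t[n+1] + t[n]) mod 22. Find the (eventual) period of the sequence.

24

Computing terms: t[0] = 16,  t[1] = 1,  t[2] = 21,  t[3] = 18,  t[4] = 1,  t[5] = 1,  t[6] = 6,  t[7] = 9,  t[8] = 7,  t[9] = 0,  t[10] = 7,  t[11] = 13,  t[12] = 6,  t[13] = 21,  t[14] = 1,  t[15] = 4,  t[16] = 21,  t[17] = 21,  t[18] = 16,  t[19] = 13,  t[20] = 15,  t[21] = 0,  t[22] = 15,  t[23] = 9,  t[24] = 16,  t[25] = 1.
The sequence repeats with period 24.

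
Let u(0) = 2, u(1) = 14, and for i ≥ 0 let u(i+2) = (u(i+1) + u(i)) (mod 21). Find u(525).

We have u(0) = 2, u(1) = 14, u(2) = 16, u(3) = 9, u(4) = 4, u(5) = 13, u(6) = 17, u(7) = 9, u(8) = 5, u(9) = 14, u(10) = 19, u(11) = 12, u(12) = 10, u(13) = 1, u(14) = 11, u(15) = 12, u(16) = 2, u(17) = 14.
The sequence repeats with period 16.
(525 - 0) mod 16 = 13, so u(525) = u(13) = 1.

1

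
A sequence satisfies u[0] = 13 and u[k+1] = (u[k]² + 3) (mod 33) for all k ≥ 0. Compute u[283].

4

u[0] = 13, u[1] = 7, u[2] = 19, u[3] = 1, u[4] = 4, u[5] = 19.
Since u[5] = u[2] = 19, the sequence is eventually periodic: after a pre-period of length 2 it cycles with period 3.
For k ≥ 2, u[k] depends only on (k - 2) mod 3. (283 - 2) mod 3 = 2, so u[283] = u[4] = 4.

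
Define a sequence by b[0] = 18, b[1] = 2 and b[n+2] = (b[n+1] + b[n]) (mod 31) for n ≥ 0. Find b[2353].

20

b[0] = 18,  b[1] = 2,  b[2] = 20,  b[3] = 22,  b[4] = 11,  b[5] = 2,  b[6] = 13,  b[7] = 15,  b[8] = 28,  b[9] = 12,  b[10] = 9,  b[11] = 21,  b[12] = 30,  b[13] = 20,  b[14] = 19,  b[15] = 8,  b[16] = 27,  b[17] = 4,  b[18] = 0,  b[19] = 4,  b[20] = 4,  b[21] = 8,  b[22] = 12,  b[23] = 20,  b[24] = 1,  b[25] = 21,  b[26] = 22,  b[27] = 12,  b[28] = 3,  b[29] = 15,  b[30] = 18,  b[31] = 2.
Since (b[30], b[31]) = (b[0], b[1]) = (18, 2) (two consecutive terms determine the rest), the sequence is periodic with period 30.
So b[2353] = b[0 + ((2353-0) mod 30)] = b[13] = 20.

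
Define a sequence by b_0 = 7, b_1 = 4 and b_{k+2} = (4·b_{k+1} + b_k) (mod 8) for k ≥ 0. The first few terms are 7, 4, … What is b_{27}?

Computing terms: b_0 = 7,  b_1 = 4,  b_2 = 7,  b_3 = 0,  b_4 = 7,  b_5 = 4.
Since (b_4, b_5) = (b_0, b_1) = (7, 4) (two consecutive terms determine the rest), the sequence is periodic with period 4.
(27 - 0) mod 4 = 3, so b_{27} = b_3 = 0.

0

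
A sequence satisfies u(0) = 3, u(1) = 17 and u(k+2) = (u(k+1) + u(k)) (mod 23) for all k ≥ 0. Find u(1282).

Listing terms: u(0) = 3, u(1) = 17, u(2) = 20, u(3) = 14, u(4) = 11, u(5) = 2, u(6) = 13, u(7) = 15, u(8) = 5, u(9) = 20, u(10) = 2, u(11) = 22, u(12) = 1, u(13) = 0, u(14) = 1, u(15) = 1, u(16) = 2, u(17) = 3, u(18) = 5, u(19) = 8, u(20) = 13, u(21) = 21, u(22) = 11, u(23) = 9, u(24) = 20, u(25) = 6, u(26) = 3, u(27) = 9, u(28) = 12, u(29) = 21, u(30) = 10, u(31) = 8, u(32) = 18, u(33) = 3, u(34) = 21, u(35) = 1, u(36) = 22, u(37) = 0, u(38) = 22, u(39) = 22, u(40) = 21, u(41) = 20, u(42) = 18, u(43) = 15, u(44) = 10, u(45) = 2, u(46) = 12, u(47) = 14, u(48) = 3, u(49) = 17.
Since (u(48), u(49)) = (u(0), u(1)) = (3, 17) (two consecutive terms determine the rest), the sequence is periodic with period 48.
(1282 - 0) mod 48 = 34, so u(1282) = u(34) = 21.

21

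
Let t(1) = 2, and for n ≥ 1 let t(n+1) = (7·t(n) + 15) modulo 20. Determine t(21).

2

Listing terms: t(1) = 2,  t(2) = 9,  t(3) = 18,  t(4) = 1,  t(5) = 2.
Since t(5) = t(1) = 2, the sequence is periodic with period 4.
(21 - 1) mod 4 = 0, so t(21) = t(1) = 2.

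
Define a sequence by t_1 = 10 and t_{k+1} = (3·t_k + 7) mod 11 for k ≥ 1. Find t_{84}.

9

t_1 = 10,  t_2 = 4,  t_3 = 8,  t_4 = 9,  t_5 = 1,  t_6 = 10.
Since t_6 = t_1 = 10, the sequence is periodic with period 5.
So t_{84} = t_{1 + ((84-1) mod 5)} = t_4 = 9.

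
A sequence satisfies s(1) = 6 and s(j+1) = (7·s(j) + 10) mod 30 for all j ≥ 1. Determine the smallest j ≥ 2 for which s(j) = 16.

Computing terms: s(1) = 6; s(2) = 22; s(3) = 14; s(4) = 18; s(5) = 16; s(6) = 2; s(7) = 24; s(8) = 28; s(9) = 26; s(10) = 12; s(11) = 4; s(12) = 8; s(13) = 6.
The sequence repeats with period 12.
The value 16 first appears (with j ≥ 2) at s(5).

5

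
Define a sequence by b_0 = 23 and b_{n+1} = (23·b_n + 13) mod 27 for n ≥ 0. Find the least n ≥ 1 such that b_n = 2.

1

Listing terms: b_0 = 23, b_1 = 2, b_2 = 5, b_3 = 20, b_4 = 14, b_5 = 11, b_6 = 23.
Since b_6 = b_0 = 23, the sequence is periodic with period 6.
The value 2 first appears (with n ≥ 1) at b_1.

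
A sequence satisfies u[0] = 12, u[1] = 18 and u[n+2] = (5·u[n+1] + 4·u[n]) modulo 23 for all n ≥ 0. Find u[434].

Listing terms: u[0] = 12; u[1] = 18; u[2] = 0; u[3] = 3; u[4] = 15; u[5] = 18; u[6] = 12; u[7] = 17; u[8] = 18; u[9] = 20; u[10] = 11; u[11] = 20; u[12] = 6; u[13] = 18; u[14] = 22; u[15] = 21; u[16] = 9; u[17] = 14; u[18] = 14; u[19] = 11; u[20] = 19; u[21] = 1; u[22] = 12; u[23] = 18.
The sequence repeats with period 22.
So u[434] = u[0 + ((434-0) mod 22)] = u[16] = 9.

9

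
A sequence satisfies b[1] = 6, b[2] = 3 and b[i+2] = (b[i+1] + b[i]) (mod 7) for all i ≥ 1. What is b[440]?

We have b[1] = 6,  b[2] = 3,  b[3] = 2,  b[4] = 5,  b[5] = 0,  b[6] = 5,  b[7] = 5,  b[8] = 3,  b[9] = 1,  b[10] = 4,  b[11] = 5,  b[12] = 2,  b[13] = 0,  b[14] = 2,  b[15] = 2,  b[16] = 4,  b[17] = 6,  b[18] = 3.
Since (b[17], b[18]) = (b[1], b[2]) = (6, 3) (two consecutive terms determine the rest), the sequence is periodic with period 16.
(440 - 1) mod 16 = 7, so b[440] = b[8] = 3.

3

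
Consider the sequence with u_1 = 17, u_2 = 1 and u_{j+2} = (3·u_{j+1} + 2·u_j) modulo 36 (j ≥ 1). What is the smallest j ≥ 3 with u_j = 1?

3

u_1 = 17; u_2 = 1; u_3 = 1; u_4 = 5; u_5 = 17; u_6 = 25; u_7 = 1; u_8 = 17; u_9 = 17; u_{10} = 13; u_{11} = 1; u_{12} = 29; u_{13} = 17; u_{14} = 1.
The sequence repeats with period 12.
The value 1 first appears (with j ≥ 3) at u_3.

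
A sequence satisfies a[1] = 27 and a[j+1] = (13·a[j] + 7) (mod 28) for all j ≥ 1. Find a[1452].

Listing terms: a[1] = 27; a[2] = 22; a[3] = 13; a[4] = 8; a[5] = 27.
Since a[5] = a[1] = 27, the sequence is periodic with period 4.
So a[1452] = a[1 + ((1452-1) mod 4)] = a[4] = 8.

8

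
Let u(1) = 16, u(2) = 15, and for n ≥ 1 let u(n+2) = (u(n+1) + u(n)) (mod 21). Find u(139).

4

We have u(1) = 16, u(2) = 15, u(3) = 10, u(4) = 4, u(5) = 14, u(6) = 18, u(7) = 11, u(8) = 8, u(9) = 19, u(10) = 6, u(11) = 4, u(12) = 10, u(13) = 14, u(14) = 3, u(15) = 17, u(16) = 20, u(17) = 16, u(18) = 15.
Since (u(17), u(18)) = (u(1), u(2)) = (16, 15) (two consecutive terms determine the rest), the sequence is periodic with period 16.
(139 - 1) mod 16 = 10, so u(139) = u(11) = 4.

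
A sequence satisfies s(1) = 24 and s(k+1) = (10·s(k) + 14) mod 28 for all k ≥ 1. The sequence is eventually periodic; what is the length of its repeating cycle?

Listing terms: s(1) = 24,  s(2) = 2,  s(3) = 6,  s(4) = 18,  s(5) = 26,  s(6) = 22,  s(7) = 10,  s(8) = 2.
Since s(8) = s(2) = 2, the sequence is eventually periodic: after a pre-period of length 1 it cycles with period 6.

6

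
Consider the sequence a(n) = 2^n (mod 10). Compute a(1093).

2

Computing terms: a(1) = 2, a(2) = 4, a(3) = 8, a(4) = 6, a(5) = 2.
Since a(5) = a(1) = 2, the sequence is periodic with period 4.
So a(1093) = a(1 + ((1093-1) mod 4)) = a(1) = 2.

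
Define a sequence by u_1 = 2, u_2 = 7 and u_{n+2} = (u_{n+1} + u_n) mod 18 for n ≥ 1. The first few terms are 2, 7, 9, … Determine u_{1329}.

11

u_1 = 2, u_2 = 7, u_3 = 9, u_4 = 16, u_5 = 7, u_6 = 5, u_7 = 12, u_8 = 17, u_9 = 11, u_{10} = 10, u_{11} = 3, u_{12} = 13, u_{13} = 16, u_{14} = 11, u_{15} = 9, u_{16} = 2, u_{17} = 11, u_{18} = 13, u_{19} = 6, u_{20} = 1, u_{21} = 7, u_{22} = 8, u_{23} = 15, u_{24} = 5, u_{25} = 2, u_{26} = 7.
The sequence repeats with period 24.
(1329 - 1) mod 24 = 8, so u_{1329} = u_9 = 11.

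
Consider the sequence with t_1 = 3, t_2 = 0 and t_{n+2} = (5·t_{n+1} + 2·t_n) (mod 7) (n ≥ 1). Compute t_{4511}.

Computing terms: t_1 = 3; t_2 = 0; t_3 = 6; t_4 = 2; t_5 = 1; t_6 = 2; t_7 = 5; t_8 = 1; t_9 = 1; t_{10} = 0; t_{11} = 2; t_{12} = 3; t_{13} = 5; t_{14} = 3; t_{15} = 4; t_{16} = 5; t_{17} = 5; t_{18} = 0; t_{19} = 3; t_{20} = 1; t_{21} = 4; t_{22} = 1; t_{23} = 6; t_{24} = 4; t_{25} = 4; t_{26} = 0; t_{27} = 1; t_{28} = 5; t_{29} = 6; t_{30} = 5; t_{31} = 2; t_{32} = 6; t_{33} = 6; t_{34} = 0; t_{35} = 5; t_{36} = 4; t_{37} = 2; t_{38} = 4; t_{39} = 3; t_{40} = 2; t_{41} = 2; t_{42} = 0; t_{43} = 4; t_{44} = 6; t_{45} = 3; t_{46} = 6; t_{47} = 1; t_{48} = 3; t_{49} = 3; t_{50} = 0.
The sequence repeats with period 48.
(4511 - 1) mod 48 = 46, so t_{4511} = t_{47} = 1.

1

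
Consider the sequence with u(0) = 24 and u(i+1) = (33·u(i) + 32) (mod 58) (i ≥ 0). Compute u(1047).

Listing terms: u(0) = 24,  u(1) = 12,  u(2) = 22,  u(3) = 4,  u(4) = 48,  u(5) = 50,  u(6) = 0,  u(7) = 32,  u(8) = 44,  u(9) = 34,  u(10) = 52,  u(11) = 8,  u(12) = 6,  u(13) = 56,  u(14) = 24.
Since u(14) = u(0) = 24, the sequence is periodic with period 14.
(1047 - 0) mod 14 = 11, so u(1047) = u(11) = 8.

8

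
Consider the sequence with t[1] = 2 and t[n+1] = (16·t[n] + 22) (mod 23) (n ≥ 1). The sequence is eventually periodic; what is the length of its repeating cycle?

Listing terms: t[1] = 2, t[2] = 8, t[3] = 12, t[4] = 7, t[5] = 19, t[6] = 4, t[7] = 17, t[8] = 18, t[9] = 11, t[10] = 14, t[11] = 16, t[12] = 2.
The sequence repeats with period 11.

11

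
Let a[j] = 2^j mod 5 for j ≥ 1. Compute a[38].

4

We have a[1] = 2, a[2] = 4, a[3] = 3, a[4] = 1, a[5] = 2.
The sequence repeats with period 4.
(38 - 1) mod 4 = 1, so a[38] = a[2] = 4.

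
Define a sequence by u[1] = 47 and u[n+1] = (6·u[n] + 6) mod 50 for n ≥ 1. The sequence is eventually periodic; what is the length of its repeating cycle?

Computing terms: u[1] = 47, u[2] = 38, u[3] = 34, u[4] = 10, u[5] = 16, u[6] = 2, u[7] = 18, u[8] = 14, u[9] = 40, u[10] = 46, u[11] = 32, u[12] = 48, u[13] = 44, u[14] = 20, u[15] = 26, u[16] = 12, u[17] = 28, u[18] = 24, u[19] = 0, u[20] = 6, u[21] = 42, u[22] = 8, u[23] = 4, u[24] = 30, u[25] = 36, u[26] = 22, u[27] = 38.
Since u[27] = u[2] = 38, the sequence is eventually periodic: after a pre-period of length 1 it cycles with period 25.

25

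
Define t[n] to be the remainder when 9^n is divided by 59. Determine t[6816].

9

We have t[1] = 9; t[2] = 22; t[3] = 21; t[4] = 12; t[5] = 49; t[6] = 28; t[7] = 16; t[8] = 26; t[9] = 57; t[10] = 41; t[11] = 15; t[12] = 17; t[13] = 35; t[14] = 20; t[15] = 3; t[16] = 27; t[17] = 7; t[18] = 4; t[19] = 36; t[20] = 29; t[21] = 25; t[22] = 48; t[23] = 19; t[24] = 53; t[25] = 5; t[26] = 45; t[27] = 51; t[28] = 46; t[29] = 1; t[30] = 9.
The sequence repeats with period 29.
(6816 - 1) mod 29 = 0, so t[6816] = t[1] = 9.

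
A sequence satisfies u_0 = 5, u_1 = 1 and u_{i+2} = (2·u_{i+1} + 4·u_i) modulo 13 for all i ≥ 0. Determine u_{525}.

u_0 = 5,  u_1 = 1,  u_2 = 9,  u_3 = 9,  u_4 = 2,  u_5 = 1,  u_6 = 10,  u_7 = 11,  u_8 = 10,  u_9 = 12,  u_{10} = 12,  u_{11} = 7,  u_{12} = 10,  u_{13} = 9,  u_{14} = 6,  u_{15} = 9,  u_{16} = 3,  u_{17} = 3,  u_{18} = 5,  u_{19} = 9,  u_{20} = 12,  u_{21} = 8,  u_{22} = 12,  u_{23} = 4,  u_{24} = 4,  u_{25} = 11,  u_{26} = 12,  u_{27} = 3,  u_{28} = 2,  u_{29} = 3,  u_{30} = 1,  u_{31} = 1,  u_{32} = 6,  u_{33} = 3,  u_{34} = 4,  u_{35} = 7,  u_{36} = 4,  u_{37} = 10,  u_{38} = 10,  u_{39} = 8,  u_{40} = 4,  u_{41} = 1,  u_{42} = 5,  u_{43} = 1.
The sequence repeats with period 42.
So u_{525} = u_{0 + ((525-0) mod 42)} = u_{21} = 8.

8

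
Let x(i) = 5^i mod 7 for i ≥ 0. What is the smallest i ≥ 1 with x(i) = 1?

x(0) = 1; x(1) = 5; x(2) = 4; x(3) = 6; x(4) = 2; x(5) = 3; x(6) = 1.
The sequence repeats with period 6.
The value 1 next appears (with i ≥ 1) at x(6).

6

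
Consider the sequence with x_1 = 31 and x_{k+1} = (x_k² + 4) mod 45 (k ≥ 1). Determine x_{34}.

Listing terms: x_1 = 31, x_2 = 20, x_3 = 44, x_4 = 5, x_5 = 29, x_6 = 35, x_7 = 14, x_8 = 20.
Since x_8 = x_2 = 20, the sequence is eventually periodic: after a pre-period of length 1 it cycles with period 6.
For k ≥ 2, x_k depends only on (k - 2) mod 6. (34 - 2) mod 6 = 2, so x_{34} = x_4 = 5.

5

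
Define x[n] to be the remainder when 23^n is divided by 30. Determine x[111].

17

Computing terms: x[0] = 1, x[1] = 23, x[2] = 19, x[3] = 17, x[4] = 1.
The sequence repeats with period 4.
So x[111] = x[0 + ((111-0) mod 4)] = x[3] = 17.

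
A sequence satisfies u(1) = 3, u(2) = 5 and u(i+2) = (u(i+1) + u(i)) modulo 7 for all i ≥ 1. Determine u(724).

u(1) = 3; u(2) = 5; u(3) = 1; u(4) = 6; u(5) = 0; u(6) = 6; u(7) = 6; u(8) = 5; u(9) = 4; u(10) = 2; u(11) = 6; u(12) = 1; u(13) = 0; u(14) = 1; u(15) = 1; u(16) = 2; u(17) = 3; u(18) = 5.
The sequence repeats with period 16.
(724 - 1) mod 16 = 3, so u(724) = u(4) = 6.

6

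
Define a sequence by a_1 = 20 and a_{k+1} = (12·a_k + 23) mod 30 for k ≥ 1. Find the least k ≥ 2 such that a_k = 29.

a_1 = 20,  a_2 = 23,  a_3 = 29,  a_4 = 11,  a_5 = 5,  a_6 = 23.
Since a_6 = a_2 = 23, the sequence is eventually periodic: after a pre-period of length 1 it cycles with period 4.
The value 29 first appears (with k ≥ 2) at a_3.

3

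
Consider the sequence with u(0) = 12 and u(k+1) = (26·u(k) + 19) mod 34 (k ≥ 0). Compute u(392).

29

We have u(0) = 12, u(1) = 25, u(2) = 23, u(3) = 5, u(4) = 13, u(5) = 17, u(6) = 19, u(7) = 3, u(8) = 29, u(9) = 25.
Since u(9) = u(1) = 25, the sequence is eventually periodic: after a pre-period of length 1 it cycles with period 8.
For k ≥ 1, u(k) depends only on (k - 1) mod 8. (392 - 1) mod 8 = 7, so u(392) = u(8) = 29.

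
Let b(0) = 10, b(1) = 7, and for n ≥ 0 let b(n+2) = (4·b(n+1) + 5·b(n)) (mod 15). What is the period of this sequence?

We have b(0) = 10, b(1) = 7, b(2) = 3, b(3) = 2, b(4) = 8, b(5) = 12, b(6) = 13, b(7) = 7, b(8) = 3.
Since (b(7), b(8)) = (b(1), b(2)) = (7, 3) (two consecutive terms determine the rest), the sequence is eventually periodic: after a pre-period of length 1 it cycles with period 6.

6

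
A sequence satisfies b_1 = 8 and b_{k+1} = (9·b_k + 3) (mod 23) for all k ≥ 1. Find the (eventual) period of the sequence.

We have b_1 = 8; b_2 = 6; b_3 = 11; b_4 = 10; b_5 = 1; b_6 = 12; b_7 = 19; b_8 = 13; b_9 = 5; b_{10} = 2; b_{11} = 21; b_{12} = 8.
Since b_{12} = b_1 = 8, the sequence is periodic with period 11.

11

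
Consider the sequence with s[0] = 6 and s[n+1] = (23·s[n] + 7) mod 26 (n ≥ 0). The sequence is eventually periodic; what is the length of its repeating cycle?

6

Listing terms: s[0] = 6, s[1] = 15, s[2] = 14, s[3] = 17, s[4] = 8, s[5] = 9, s[6] = 6.
The sequence repeats with period 6.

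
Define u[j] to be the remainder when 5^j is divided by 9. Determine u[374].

Listing terms: u[1] = 5, u[2] = 7, u[3] = 8, u[4] = 4, u[5] = 2, u[6] = 1, u[7] = 5.
Since u[7] = u[1] = 5, the sequence is periodic with period 6.
(374 - 1) mod 6 = 1, so u[374] = u[2] = 7.

7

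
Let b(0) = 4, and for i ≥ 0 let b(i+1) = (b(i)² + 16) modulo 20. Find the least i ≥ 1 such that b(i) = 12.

Listing terms: b(0) = 4,  b(1) = 12,  b(2) = 0,  b(3) = 16,  b(4) = 12.
Since b(4) = b(1) = 12, the sequence is eventually periodic: after a pre-period of length 1 it cycles with period 3.
The value 12 first appears (with i ≥ 1) at b(1).

1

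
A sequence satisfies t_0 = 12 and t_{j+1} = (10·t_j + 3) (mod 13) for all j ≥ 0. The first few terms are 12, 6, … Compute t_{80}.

11

We have t_0 = 12; t_1 = 6; t_2 = 11; t_3 = 9; t_4 = 2; t_5 = 10; t_6 = 12.
Since t_6 = t_0 = 12, the sequence is periodic with period 6.
So t_{80} = t_{0 + ((80-0) mod 6)} = t_2 = 11.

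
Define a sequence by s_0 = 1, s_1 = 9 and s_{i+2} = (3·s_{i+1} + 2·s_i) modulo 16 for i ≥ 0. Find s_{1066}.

Listing terms: s_0 = 1,  s_1 = 9,  s_2 = 13,  s_3 = 9,  s_4 = 5,  s_5 = 1,  s_6 = 13,  s_7 = 9.
Since (s_6, s_7) = (s_2, s_3) = (13, 9) (two consecutive terms determine the rest), the sequence is eventually periodic: after a pre-period of length 2 it cycles with period 4.
For i ≥ 2, s_i depends only on (i - 2) mod 4. (1066 - 2) mod 4 = 0, so s_{1066} = s_2 = 13.

13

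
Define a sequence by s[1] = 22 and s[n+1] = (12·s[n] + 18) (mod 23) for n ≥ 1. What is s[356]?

Listing terms: s[1] = 22; s[2] = 6; s[3] = 21; s[4] = 17; s[5] = 15; s[6] = 14; s[7] = 2; s[8] = 19; s[9] = 16; s[10] = 3; s[11] = 8; s[12] = 22.
The sequence repeats with period 11.
So s[356] = s[1 + ((356-1) mod 11)] = s[4] = 17.

17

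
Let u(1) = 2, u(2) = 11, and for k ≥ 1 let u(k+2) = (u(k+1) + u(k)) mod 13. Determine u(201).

11

Computing terms: u(1) = 2; u(2) = 11; u(3) = 0; u(4) = 11; u(5) = 11; u(6) = 9; u(7) = 7; u(8) = 3; u(9) = 10; u(10) = 0; u(11) = 10; u(12) = 10; u(13) = 7; u(14) = 4; u(15) = 11; u(16) = 2; u(17) = 0; u(18) = 2; u(19) = 2; u(20) = 4; u(21) = 6; u(22) = 10; u(23) = 3; u(24) = 0; u(25) = 3; u(26) = 3; u(27) = 6; u(28) = 9; u(29) = 2; u(30) = 11.
Since (u(29), u(30)) = (u(1), u(2)) = (2, 11) (two consecutive terms determine the rest), the sequence is periodic with period 28.
So u(201) = u(1 + ((201-1) mod 28)) = u(5) = 11.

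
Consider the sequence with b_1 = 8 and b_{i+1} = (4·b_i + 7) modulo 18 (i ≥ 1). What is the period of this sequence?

Computing terms: b_1 = 8; b_2 = 3; b_3 = 1; b_4 = 11; b_5 = 15; b_6 = 13; b_7 = 5; b_8 = 9; b_9 = 7; b_{10} = 17; b_{11} = 3.
Since b_{11} = b_2 = 3, the sequence is eventually periodic: after a pre-period of length 1 it cycles with period 9.

9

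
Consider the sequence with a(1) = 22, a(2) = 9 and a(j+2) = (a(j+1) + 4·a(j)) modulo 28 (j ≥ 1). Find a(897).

25

a(1) = 22; a(2) = 9; a(3) = 13; a(4) = 21; a(5) = 17; a(6) = 17; a(7) = 1; a(8) = 13; a(9) = 17; a(10) = 13; a(11) = 25; a(12) = 21; a(13) = 9; a(14) = 9; a(15) = 17; a(16) = 25; a(17) = 9; a(18) = 25; a(19) = 5; a(20) = 21; a(21) = 13; a(22) = 13; a(23) = 9; a(24) = 5; a(25) = 13; a(26) = 5; a(27) = 1; a(28) = 21; a(29) = 25; a(30) = 25; a(31) = 13; a(32) = 1; a(33) = 25; a(34) = 1; a(35) = 17; a(36) = 21; a(37) = 5; a(38) = 5; a(39) = 25; a(40) = 17; a(41) = 5; a(42) = 17; a(43) = 9; a(44) = 21; a(45) = 1; a(46) = 1; a(47) = 5; a(48) = 9; a(49) = 1; a(50) = 9; a(51) = 13.
Since (a(50), a(51)) = (a(2), a(3)) = (9, 13) (two consecutive terms determine the rest), the sequence is eventually periodic: after a pre-period of length 1 it cycles with period 48.
For j ≥ 2, a(j) depends only on (j - 2) mod 48. (897 - 2) mod 48 = 31, so a(897) = a(33) = 25.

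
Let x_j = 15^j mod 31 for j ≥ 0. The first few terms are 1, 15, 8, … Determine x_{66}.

16

Computing terms: x_0 = 1,  x_1 = 15,  x_2 = 8,  x_3 = 27,  x_4 = 2,  x_5 = 30,  x_6 = 16,  x_7 = 23,  x_8 = 4,  x_9 = 29,  x_{10} = 1.
The sequence repeats with period 10.
(66 - 0) mod 10 = 6, so x_{66} = x_6 = 16.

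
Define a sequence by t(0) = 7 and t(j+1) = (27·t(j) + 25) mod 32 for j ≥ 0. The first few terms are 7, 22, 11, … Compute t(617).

We have t(0) = 7; t(1) = 22; t(2) = 11; t(3) = 2; t(4) = 15; t(5) = 14; t(6) = 19; t(7) = 26; t(8) = 23; t(9) = 6; t(10) = 27; t(11) = 18; t(12) = 31; t(13) = 30; t(14) = 3; t(15) = 10; t(16) = 7.
Since t(16) = t(0) = 7, the sequence is periodic with period 16.
So t(617) = t(0 + ((617-0) mod 16)) = t(9) = 6.

6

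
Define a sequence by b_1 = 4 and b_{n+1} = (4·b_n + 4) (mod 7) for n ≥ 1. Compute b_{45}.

0

We have b_1 = 4, b_2 = 6, b_3 = 0, b_4 = 4.
Since b_4 = b_1 = 4, the sequence is periodic with period 3.
So b_{45} = b_{1 + ((45-1) mod 3)} = b_3 = 0.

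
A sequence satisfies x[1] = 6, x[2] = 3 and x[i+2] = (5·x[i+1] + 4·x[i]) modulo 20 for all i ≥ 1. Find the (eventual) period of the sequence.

x[1] = 6; x[2] = 3; x[3] = 19; x[4] = 7; x[5] = 11; x[6] = 3; x[7] = 19.
Since (x[6], x[7]) = (x[2], x[3]) = (3, 19) (two consecutive terms determine the rest), the sequence is eventually periodic: after a pre-period of length 1 it cycles with period 4.

4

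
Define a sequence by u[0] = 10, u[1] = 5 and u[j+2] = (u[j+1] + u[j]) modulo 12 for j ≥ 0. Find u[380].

11

Listing terms: u[0] = 10, u[1] = 5, u[2] = 3, u[3] = 8, u[4] = 11, u[5] = 7, u[6] = 6, u[7] = 1, u[8] = 7, u[9] = 8, u[10] = 3, u[11] = 11, u[12] = 2, u[13] = 1, u[14] = 3, u[15] = 4, u[16] = 7, u[17] = 11, u[18] = 6, u[19] = 5, u[20] = 11, u[21] = 4, u[22] = 3, u[23] = 7, u[24] = 10, u[25] = 5.
Since (u[24], u[25]) = (u[0], u[1]) = (10, 5) (two consecutive terms determine the rest), the sequence is periodic with period 24.
So u[380] = u[0 + ((380-0) mod 24)] = u[20] = 11.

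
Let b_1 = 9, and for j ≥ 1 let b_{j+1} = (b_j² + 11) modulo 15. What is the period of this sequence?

b_1 = 9; b_2 = 2; b_3 = 0; b_4 = 11; b_5 = 12; b_6 = 5; b_7 = 6; b_8 = 2.
Since b_8 = b_2 = 2, the sequence is eventually periodic: after a pre-period of length 1 it cycles with period 6.

6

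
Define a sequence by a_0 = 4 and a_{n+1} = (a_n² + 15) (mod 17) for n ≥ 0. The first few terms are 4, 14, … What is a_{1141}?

14

Listing terms: a_0 = 4,  a_1 = 14,  a_2 = 7,  a_3 = 13,  a_4 = 14.
Since a_4 = a_1 = 14, the sequence is eventually periodic: after a pre-period of length 1 it cycles with period 3.
For n ≥ 1, a_n depends only on (n - 1) mod 3. (1141 - 1) mod 3 = 0, so a_{1141} = a_1 = 14.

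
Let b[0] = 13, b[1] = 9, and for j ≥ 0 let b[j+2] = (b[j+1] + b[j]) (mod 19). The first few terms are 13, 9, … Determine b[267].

17

We have b[0] = 13; b[1] = 9; b[2] = 3; b[3] = 12; b[4] = 15; b[5] = 8; b[6] = 4; b[7] = 12; b[8] = 16; b[9] = 9; b[10] = 6; b[11] = 15; b[12] = 2; b[13] = 17; b[14] = 0; b[15] = 17; b[16] = 17; b[17] = 15; b[18] = 13; b[19] = 9.
Since (b[18], b[19]) = (b[0], b[1]) = (13, 9) (two consecutive terms determine the rest), the sequence is periodic with period 18.
(267 - 0) mod 18 = 15, so b[267] = b[15] = 17.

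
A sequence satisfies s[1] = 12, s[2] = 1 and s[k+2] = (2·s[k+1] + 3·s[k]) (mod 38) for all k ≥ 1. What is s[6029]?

Listing terms: s[1] = 12, s[2] = 1, s[3] = 0, s[4] = 3, s[5] = 6, s[6] = 21, s[7] = 22, s[8] = 31, s[9] = 14, s[10] = 7, s[11] = 18, s[12] = 19, s[13] = 16, s[14] = 13, s[15] = 36, s[16] = 35, s[17] = 26, s[18] = 5, s[19] = 12, s[20] = 1.
Since (s[19], s[20]) = (s[1], s[2]) = (12, 1) (two consecutive terms determine the rest), the sequence is periodic with period 18.
So s[6029] = s[1 + ((6029-1) mod 18)] = s[17] = 26.

26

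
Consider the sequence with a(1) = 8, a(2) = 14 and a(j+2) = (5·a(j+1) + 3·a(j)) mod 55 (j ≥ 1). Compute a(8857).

48

Computing terms: a(1) = 8, a(2) = 14, a(3) = 39, a(4) = 17, a(5) = 37, a(6) = 16, a(7) = 26, a(8) = 13, a(9) = 33, a(10) = 39, a(11) = 19, a(12) = 47, a(13) = 17, a(14) = 6, a(15) = 26, a(16) = 38, a(17) = 48, a(18) = 24, a(19) = 44, a(20) = 17, a(21) = 52, a(22) = 36, a(23) = 6, a(24) = 28, a(25) = 48, a(26) = 49, a(27) = 4, a(28) = 2, a(29) = 22, a(30) = 6, a(31) = 41, a(32) = 3, a(33) = 28, a(34) = 39, a(35) = 4, a(36) = 27, a(37) = 37, a(38) = 46, a(39) = 11, a(40) = 28, a(41) = 8, a(42) = 14.
Since (a(41), a(42)) = (a(1), a(2)) = (8, 14) (two consecutive terms determine the rest), the sequence is periodic with period 40.
(8857 - 1) mod 40 = 16, so a(8857) = a(17) = 48.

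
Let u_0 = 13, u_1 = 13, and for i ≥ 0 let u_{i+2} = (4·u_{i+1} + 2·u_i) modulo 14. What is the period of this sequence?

48

Listing terms: u_0 = 13,  u_1 = 13,  u_2 = 8,  u_3 = 2,  u_4 = 10,  u_5 = 2,  u_6 = 0,  u_7 = 4,  u_8 = 2,  u_9 = 2,  u_{10} = 12,  u_{11} = 10,  u_{12} = 8,  u_{13} = 10,  u_{14} = 0,  u_{15} = 6,  u_{16} = 10,  u_{17} = 10,  u_{18} = 4,  u_{19} = 8,  u_{20} = 12,  u_{21} = 8,  u_{22} = 0,  u_{23} = 2,  u_{24} = 8,  u_{25} = 8,  u_{26} = 6,  u_{27} = 12,  u_{28} = 4,  u_{29} = 12,  u_{30} = 0,  u_{31} = 10,  u_{32} = 12,  u_{33} = 12,  u_{34} = 2,  u_{35} = 4,  u_{36} = 6,  u_{37} = 4,  u_{38} = 0,  u_{39} = 8,  u_{40} = 4,  u_{41} = 4,  u_{42} = 10,  u_{43} = 6,  u_{44} = 2,  u_{45} = 6,  u_{46} = 0,  u_{47} = 12,  u_{48} = 6,  u_{49} = 6,  u_{50} = 8,  u_{51} = 2.
Since (u_{50}, u_{51}) = (u_2, u_3) = (8, 2) (two consecutive terms determine the rest), the sequence is eventually periodic: after a pre-period of length 2 it cycles with period 48.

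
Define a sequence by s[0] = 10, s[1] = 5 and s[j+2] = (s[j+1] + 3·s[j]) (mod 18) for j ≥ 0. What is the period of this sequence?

Listing terms: s[0] = 10; s[1] = 5; s[2] = 17; s[3] = 14; s[4] = 11; s[5] = 17; s[6] = 14.
Since (s[5], s[6]) = (s[2], s[3]) = (17, 14) (two consecutive terms determine the rest), the sequence is eventually periodic: after a pre-period of length 2 it cycles with period 3.

3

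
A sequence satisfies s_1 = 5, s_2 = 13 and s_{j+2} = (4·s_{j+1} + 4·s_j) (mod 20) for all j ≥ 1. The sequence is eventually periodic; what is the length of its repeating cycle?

3

s_1 = 5, s_2 = 13, s_3 = 12, s_4 = 0, s_5 = 8, s_6 = 12, s_7 = 0.
Since (s_6, s_7) = (s_3, s_4) = (12, 0) (two consecutive terms determine the rest), the sequence is eventually periodic: after a pre-period of length 2 it cycles with period 3.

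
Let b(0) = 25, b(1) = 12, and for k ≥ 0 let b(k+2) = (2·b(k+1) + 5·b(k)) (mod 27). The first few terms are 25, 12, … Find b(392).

14

Computing terms: b(0) = 25,  b(1) = 12,  b(2) = 14,  b(3) = 7,  b(4) = 3,  b(5) = 14,  b(6) = 16,  b(7) = 21,  b(8) = 14,  b(9) = 25,  b(10) = 12.
The sequence repeats with period 9.
(392 - 0) mod 9 = 5, so b(392) = b(5) = 14.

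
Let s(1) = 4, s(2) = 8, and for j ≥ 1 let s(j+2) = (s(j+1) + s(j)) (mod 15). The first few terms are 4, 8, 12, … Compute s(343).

12

Computing terms: s(1) = 4,  s(2) = 8,  s(3) = 12,  s(4) = 5,  s(5) = 2,  s(6) = 7,  s(7) = 9,  s(8) = 1,  s(9) = 10,  s(10) = 11,  s(11) = 6,  s(12) = 2,  s(13) = 8,  s(14) = 10,  s(15) = 3,  s(16) = 13,  s(17) = 1,  s(18) = 14,  s(19) = 0,  s(20) = 14,  s(21) = 14,  s(22) = 13,  s(23) = 12,  s(24) = 10,  s(25) = 7,  s(26) = 2,  s(27) = 9,  s(28) = 11,  s(29) = 5,  s(30) = 1,  s(31) = 6,  s(32) = 7,  s(33) = 13,  s(34) = 5,  s(35) = 3,  s(36) = 8,  s(37) = 11,  s(38) = 4,  s(39) = 0,  s(40) = 4,  s(41) = 4,  s(42) = 8.
Since (s(41), s(42)) = (s(1), s(2)) = (4, 8) (two consecutive terms determine the rest), the sequence is periodic with period 40.
(343 - 1) mod 40 = 22, so s(343) = s(23) = 12.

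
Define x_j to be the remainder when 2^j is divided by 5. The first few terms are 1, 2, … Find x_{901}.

2

Listing terms: x_0 = 1, x_1 = 2, x_2 = 4, x_3 = 3, x_4 = 1.
The sequence repeats with period 4.
(901 - 0) mod 4 = 1, so x_{901} = x_1 = 2.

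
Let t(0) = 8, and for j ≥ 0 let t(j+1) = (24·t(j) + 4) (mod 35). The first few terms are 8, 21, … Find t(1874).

Listing terms: t(0) = 8; t(1) = 21; t(2) = 18; t(3) = 16; t(4) = 3; t(5) = 6; t(6) = 8.
The sequence repeats with period 6.
So t(1874) = t(0 + ((1874-0) mod 6)) = t(2) = 18.

18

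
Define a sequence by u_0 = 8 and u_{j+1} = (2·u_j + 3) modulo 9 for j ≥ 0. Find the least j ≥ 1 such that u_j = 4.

3

u_0 = 8,  u_1 = 1,  u_2 = 5,  u_3 = 4,  u_4 = 2,  u_5 = 7,  u_6 = 8.
Since u_6 = u_0 = 8, the sequence is periodic with period 6.
The value 4 first appears (with j ≥ 1) at u_3.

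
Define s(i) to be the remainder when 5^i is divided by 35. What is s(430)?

s(0) = 1,  s(1) = 5,  s(2) = 25,  s(3) = 20,  s(4) = 30,  s(5) = 10,  s(6) = 15,  s(7) = 5.
Since s(7) = s(1) = 5, the sequence is eventually periodic: after a pre-period of length 1 it cycles with period 6.
For i ≥ 1, s(i) depends only on (i - 1) mod 6. (430 - 1) mod 6 = 3, so s(430) = s(4) = 30.

30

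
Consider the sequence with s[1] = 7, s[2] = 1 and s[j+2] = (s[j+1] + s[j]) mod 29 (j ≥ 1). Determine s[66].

Listing terms: s[1] = 7; s[2] = 1; s[3] = 8; s[4] = 9; s[5] = 17; s[6] = 26; s[7] = 14; s[8] = 11; s[9] = 25; s[10] = 7; s[11] = 3; s[12] = 10; s[13] = 13; s[14] = 23; s[15] = 7; s[16] = 1.
Since (s[15], s[16]) = (s[1], s[2]) = (7, 1) (two consecutive terms determine the rest), the sequence is periodic with period 14.
(66 - 1) mod 14 = 9, so s[66] = s[10] = 7.

7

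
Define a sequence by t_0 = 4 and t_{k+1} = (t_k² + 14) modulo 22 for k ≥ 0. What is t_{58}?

8

Computing terms: t_0 = 4, t_1 = 8, t_2 = 12, t_3 = 4.
Since t_3 = t_0 = 4, the sequence is periodic with period 3.
(58 - 0) mod 3 = 1, so t_{58} = t_1 = 8.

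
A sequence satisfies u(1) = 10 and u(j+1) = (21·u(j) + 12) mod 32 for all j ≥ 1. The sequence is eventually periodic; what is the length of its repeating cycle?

We have u(1) = 10, u(2) = 30, u(3) = 2, u(4) = 22, u(5) = 26, u(6) = 14, u(7) = 18, u(8) = 6, u(9) = 10.
The sequence repeats with period 8.

8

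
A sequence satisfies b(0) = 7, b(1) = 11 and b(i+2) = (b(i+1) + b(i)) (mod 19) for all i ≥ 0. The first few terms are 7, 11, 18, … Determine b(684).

Listing terms: b(0) = 7,  b(1) = 11,  b(2) = 18,  b(3) = 10,  b(4) = 9,  b(5) = 0,  b(6) = 9,  b(7) = 9,  b(8) = 18,  b(9) = 8,  b(10) = 7,  b(11) = 15,  b(12) = 3,  b(13) = 18,  b(14) = 2,  b(15) = 1,  b(16) = 3,  b(17) = 4,  b(18) = 7,  b(19) = 11.
Since (b(18), b(19)) = (b(0), b(1)) = (7, 11) (two consecutive terms determine the rest), the sequence is periodic with period 18.
So b(684) = b(0 + ((684-0) mod 18)) = b(0) = 7.

7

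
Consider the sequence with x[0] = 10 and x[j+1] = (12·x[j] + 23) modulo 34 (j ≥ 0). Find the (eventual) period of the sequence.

16

Listing terms: x[0] = 10; x[1] = 7; x[2] = 5; x[3] = 15; x[4] = 33; x[5] = 11; x[6] = 19; x[7] = 13; x[8] = 9; x[9] = 29; x[10] = 31; x[11] = 21; x[12] = 3; x[13] = 25; x[14] = 17; x[15] = 23; x[16] = 27; x[17] = 7.
Since x[17] = x[1] = 7, the sequence is eventually periodic: after a pre-period of length 1 it cycles with period 16.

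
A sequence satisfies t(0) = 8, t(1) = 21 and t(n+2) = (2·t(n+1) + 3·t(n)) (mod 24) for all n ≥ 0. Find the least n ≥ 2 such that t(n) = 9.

5

t(0) = 8,  t(1) = 21,  t(2) = 18,  t(3) = 3,  t(4) = 12,  t(5) = 9,  t(6) = 6,  t(7) = 15,  t(8) = 0,  t(9) = 21,  t(10) = 18.
Since (t(9), t(10)) = (t(1), t(2)) = (21, 18) (two consecutive terms determine the rest), the sequence is eventually periodic: after a pre-period of length 1 it cycles with period 8.
The value 9 first appears (with n ≥ 2) at t(5).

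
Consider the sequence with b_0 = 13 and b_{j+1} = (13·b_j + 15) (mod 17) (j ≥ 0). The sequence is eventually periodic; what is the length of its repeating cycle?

b_0 = 13, b_1 = 14, b_2 = 10, b_3 = 9, b_4 = 13.
Since b_4 = b_0 = 13, the sequence is periodic with period 4.

4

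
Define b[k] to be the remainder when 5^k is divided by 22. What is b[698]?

15

Computing terms: b[1] = 5,  b[2] = 3,  b[3] = 15,  b[4] = 9,  b[5] = 1,  b[6] = 5.
Since b[6] = b[1] = 5, the sequence is periodic with period 5.
So b[698] = b[1 + ((698-1) mod 5)] = b[3] = 15.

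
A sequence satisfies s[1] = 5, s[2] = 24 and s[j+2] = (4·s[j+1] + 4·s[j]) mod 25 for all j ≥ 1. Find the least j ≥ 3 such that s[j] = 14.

11

Listing terms: s[1] = 5,  s[2] = 24,  s[3] = 16,  s[4] = 10,  s[5] = 4,  s[6] = 6,  s[7] = 15,  s[8] = 9,  s[9] = 21,  s[10] = 20,  s[11] = 14,  s[12] = 11,  s[13] = 0,  s[14] = 19,  s[15] = 1,  s[16] = 5,  s[17] = 24.
Since (s[16], s[17]) = (s[1], s[2]) = (5, 24) (two consecutive terms determine the rest), the sequence is periodic with period 15.
The value 14 first appears (with j ≥ 3) at s[11].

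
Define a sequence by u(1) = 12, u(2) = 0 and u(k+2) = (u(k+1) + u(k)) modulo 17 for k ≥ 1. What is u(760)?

12

We have u(1) = 12,  u(2) = 0,  u(3) = 12,  u(4) = 12,  u(5) = 7,  u(6) = 2,  u(7) = 9,  u(8) = 11,  u(9) = 3,  u(10) = 14,  u(11) = 0,  u(12) = 14,  u(13) = 14,  u(14) = 11,  u(15) = 8,  u(16) = 2,  u(17) = 10,  u(18) = 12,  u(19) = 5,  u(20) = 0,  u(21) = 5,  u(22) = 5,  u(23) = 10,  u(24) = 15,  u(25) = 8,  u(26) = 6,  u(27) = 14,  u(28) = 3,  u(29) = 0,  u(30) = 3,  u(31) = 3,  u(32) = 6,  u(33) = 9,  u(34) = 15,  u(35) = 7,  u(36) = 5,  u(37) = 12,  u(38) = 0.
The sequence repeats with period 36.
So u(760) = u(1 + ((760-1) mod 36)) = u(4) = 12.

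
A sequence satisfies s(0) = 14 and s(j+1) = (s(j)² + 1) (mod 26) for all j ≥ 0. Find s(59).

We have s(0) = 14; s(1) = 15; s(2) = 18; s(3) = 13; s(4) = 14.
Since s(4) = s(0) = 14, the sequence is periodic with period 4.
So s(59) = s(0 + ((59-0) mod 4)) = s(3) = 13.

13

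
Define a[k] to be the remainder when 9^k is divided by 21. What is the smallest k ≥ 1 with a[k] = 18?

Listing terms: a[0] = 1; a[1] = 9; a[2] = 18; a[3] = 15; a[4] = 9.
Since a[4] = a[1] = 9, the sequence is eventually periodic: after a pre-period of length 1 it cycles with period 3.
The value 18 first appears (with k ≥ 1) at a[2].

2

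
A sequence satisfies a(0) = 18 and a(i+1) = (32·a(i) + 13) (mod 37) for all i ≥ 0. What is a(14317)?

We have a(0) = 18,  a(1) = 34,  a(2) = 28,  a(3) = 21,  a(4) = 19,  a(5) = 29,  a(6) = 16,  a(7) = 7,  a(8) = 15,  a(9) = 12,  a(10) = 27,  a(11) = 26,  a(12) = 31,  a(13) = 6,  a(14) = 20,  a(15) = 24,  a(16) = 4,  a(17) = 30,  a(18) = 11,  a(19) = 32,  a(20) = 1,  a(21) = 8,  a(22) = 10,  a(23) = 0,  a(24) = 13,  a(25) = 22,  a(26) = 14,  a(27) = 17,  a(28) = 2,  a(29) = 3,  a(30) = 35,  a(31) = 23,  a(32) = 9,  a(33) = 5,  a(34) = 25,  a(35) = 36,  a(36) = 18.
The sequence repeats with period 36.
So a(14317) = a(0 + ((14317-0) mod 36)) = a(25) = 22.

22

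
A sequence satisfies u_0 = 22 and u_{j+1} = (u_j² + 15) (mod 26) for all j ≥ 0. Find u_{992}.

Listing terms: u_0 = 22, u_1 = 5, u_2 = 14, u_3 = 3, u_4 = 24, u_5 = 19, u_6 = 12, u_7 = 3.
Since u_7 = u_3 = 3, the sequence is eventually periodic: after a pre-period of length 3 it cycles with period 4.
For j ≥ 3, u_j depends only on (j - 3) mod 4. (992 - 3) mod 4 = 1, so u_{992} = u_4 = 24.

24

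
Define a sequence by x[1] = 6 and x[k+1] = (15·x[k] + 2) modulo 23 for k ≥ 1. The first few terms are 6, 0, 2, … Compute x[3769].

14

Computing terms: x[1] = 6, x[2] = 0, x[3] = 2, x[4] = 9, x[5] = 22, x[6] = 10, x[7] = 14, x[8] = 5, x[9] = 8, x[10] = 7, x[11] = 15, x[12] = 20, x[13] = 3, x[14] = 1, x[15] = 17, x[16] = 4, x[17] = 16, x[18] = 12, x[19] = 21, x[20] = 18, x[21] = 19, x[22] = 11, x[23] = 6.
Since x[23] = x[1] = 6, the sequence is periodic with period 22.
(3769 - 1) mod 22 = 6, so x[3769] = x[7] = 14.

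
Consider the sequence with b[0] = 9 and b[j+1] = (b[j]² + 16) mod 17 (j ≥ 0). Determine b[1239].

14

Listing terms: b[0] = 9, b[1] = 12, b[2] = 7, b[3] = 14, b[4] = 8, b[5] = 12.
Since b[5] = b[1] = 12, the sequence is eventually periodic: after a pre-period of length 1 it cycles with period 4.
For j ≥ 1, b[j] depends only on (j - 1) mod 4. (1239 - 1) mod 4 = 2, so b[1239] = b[3] = 14.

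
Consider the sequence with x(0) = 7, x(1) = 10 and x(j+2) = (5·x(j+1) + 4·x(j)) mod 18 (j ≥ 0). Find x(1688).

We have x(0) = 7,  x(1) = 10,  x(2) = 6,  x(3) = 16,  x(4) = 14,  x(5) = 8,  x(6) = 6,  x(7) = 8,  x(8) = 10,  x(9) = 10,  x(10) = 0,  x(11) = 4,  x(12) = 2,  x(13) = 8,  x(14) = 12,  x(15) = 2,  x(16) = 4,  x(17) = 10,  x(18) = 12,  x(19) = 10,  x(20) = 8,  x(21) = 8,  x(22) = 0,  x(23) = 14,  x(24) = 16,  x(25) = 10,  x(26) = 6.
Since (x(25), x(26)) = (x(1), x(2)) = (10, 6) (two consecutive terms determine the rest), the sequence is eventually periodic: after a pre-period of length 1 it cycles with period 24.
For j ≥ 1, x(j) depends only on (j - 1) mod 24. (1688 - 1) mod 24 = 7, so x(1688) = x(8) = 10.

10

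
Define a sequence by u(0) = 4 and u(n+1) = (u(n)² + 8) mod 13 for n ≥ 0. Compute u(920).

12

u(0) = 4,  u(1) = 11,  u(2) = 12,  u(3) = 9,  u(4) = 11.
Since u(4) = u(1) = 11, the sequence is eventually periodic: after a pre-period of length 1 it cycles with period 3.
For n ≥ 1, u(n) depends only on (n - 1) mod 3. (920 - 1) mod 3 = 1, so u(920) = u(2) = 12.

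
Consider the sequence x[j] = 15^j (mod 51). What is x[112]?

Computing terms: x[1] = 15; x[2] = 21; x[3] = 9; x[4] = 33; x[5] = 36; x[6] = 30; x[7] = 42; x[8] = 18; x[9] = 15.
Since x[9] = x[1] = 15, the sequence is periodic with period 8.
So x[112] = x[1 + ((112-1) mod 8)] = x[8] = 18.

18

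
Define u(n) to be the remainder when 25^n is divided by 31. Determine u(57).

1

u(1) = 25,  u(2) = 5,  u(3) = 1,  u(4) = 25.
The sequence repeats with period 3.
So u(57) = u(1 + ((57-1) mod 3)) = u(3) = 1.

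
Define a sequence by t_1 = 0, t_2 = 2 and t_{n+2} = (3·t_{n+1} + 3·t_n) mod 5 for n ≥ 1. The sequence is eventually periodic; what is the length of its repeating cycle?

Computing terms: t_1 = 0, t_2 = 2, t_3 = 1, t_4 = 4, t_5 = 0, t_6 = 2.
Since (t_5, t_6) = (t_1, t_2) = (0, 2) (two consecutive terms determine the rest), the sequence is periodic with period 4.

4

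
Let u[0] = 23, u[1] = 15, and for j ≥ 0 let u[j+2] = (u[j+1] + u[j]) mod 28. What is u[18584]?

26

u[0] = 23, u[1] = 15, u[2] = 10, u[3] = 25, u[4] = 7, u[5] = 4, u[6] = 11, u[7] = 15, u[8] = 26, u[9] = 13, u[10] = 11, u[11] = 24, u[12] = 7, u[13] = 3, u[14] = 10, u[15] = 13, u[16] = 23, u[17] = 8, u[18] = 3, u[19] = 11, u[20] = 14, u[21] = 25, u[22] = 11, u[23] = 8, u[24] = 19, u[25] = 27, u[26] = 18, u[27] = 17, u[28] = 7, u[29] = 24, u[30] = 3, u[31] = 27, u[32] = 2, u[33] = 1, u[34] = 3, u[35] = 4, u[36] = 7, u[37] = 11, u[38] = 18, u[39] = 1, u[40] = 19, u[41] = 20, u[42] = 11, u[43] = 3, u[44] = 14, u[45] = 17, u[46] = 3, u[47] = 20, u[48] = 23, u[49] = 15.
Since (u[48], u[49]) = (u[0], u[1]) = (23, 15) (two consecutive terms determine the rest), the sequence is periodic with period 48.
So u[18584] = u[0 + ((18584-0) mod 48)] = u[8] = 26.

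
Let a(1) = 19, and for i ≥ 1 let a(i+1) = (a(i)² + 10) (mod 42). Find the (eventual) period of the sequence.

3

a(1) = 19, a(2) = 35, a(3) = 17, a(4) = 5, a(5) = 35.
Since a(5) = a(2) = 35, the sequence is eventually periodic: after a pre-period of length 1 it cycles with period 3.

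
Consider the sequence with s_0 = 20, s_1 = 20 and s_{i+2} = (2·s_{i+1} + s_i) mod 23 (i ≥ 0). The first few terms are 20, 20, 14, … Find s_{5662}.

17

We have s_0 = 20; s_1 = 20; s_2 = 14; s_3 = 2; s_4 = 18; s_5 = 15; s_6 = 2; s_7 = 19; s_8 = 17; s_9 = 7; s_{10} = 8; s_{11} = 0; s_{12} = 8; s_{13} = 16; s_{14} = 17; s_{15} = 4; s_{16} = 2; s_{17} = 8; s_{18} = 18; s_{19} = 21; s_{20} = 14; s_{21} = 3; s_{22} = 20; s_{23} = 20.
The sequence repeats with period 22.
So s_{5662} = s_{0 + ((5662-0) mod 22)} = s_8 = 17.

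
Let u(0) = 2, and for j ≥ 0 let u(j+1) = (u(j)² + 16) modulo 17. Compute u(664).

We have u(0) = 2,  u(1) = 3,  u(2) = 8,  u(3) = 12,  u(4) = 7,  u(5) = 14,  u(6) = 8.
Since u(6) = u(2) = 8, the sequence is eventually periodic: after a pre-period of length 2 it cycles with period 4.
For j ≥ 2, u(j) depends only on (j - 2) mod 4. (664 - 2) mod 4 = 2, so u(664) = u(4) = 7.

7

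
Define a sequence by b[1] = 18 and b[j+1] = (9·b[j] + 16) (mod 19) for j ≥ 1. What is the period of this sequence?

Computing terms: b[1] = 18,  b[2] = 7,  b[3] = 3,  b[4] = 5,  b[5] = 4,  b[6] = 14,  b[7] = 9,  b[8] = 2,  b[9] = 15,  b[10] = 18.
Since b[10] = b[1] = 18, the sequence is periodic with period 9.

9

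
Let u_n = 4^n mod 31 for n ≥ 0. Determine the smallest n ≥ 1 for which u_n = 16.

2

We have u_0 = 1; u_1 = 4; u_2 = 16; u_3 = 2; u_4 = 8; u_5 = 1.
The sequence repeats with period 5.
The value 16 first appears (with n ≥ 1) at u_2.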